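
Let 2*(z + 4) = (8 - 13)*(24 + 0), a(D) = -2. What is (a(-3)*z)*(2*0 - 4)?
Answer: -512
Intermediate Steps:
z = -64 (z = -4 + ((8 - 13)*(24 + 0))/2 = -4 + (-5*24)/2 = -4 + (½)*(-120) = -4 - 60 = -64)
(a(-3)*z)*(2*0 - 4) = (-2*(-64))*(2*0 - 4) = 128*(0 - 4) = 128*(-4) = -512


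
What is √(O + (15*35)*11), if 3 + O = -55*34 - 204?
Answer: 43*√2 ≈ 60.811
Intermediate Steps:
O = -2077 (O = -3 + (-55*34 - 204) = -3 + (-1870 - 204) = -3 - 2074 = -2077)
√(O + (15*35)*11) = √(-2077 + (15*35)*11) = √(-2077 + 525*11) = √(-2077 + 5775) = √3698 = 43*√2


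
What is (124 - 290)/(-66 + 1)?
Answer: 166/65 ≈ 2.5538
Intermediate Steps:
(124 - 290)/(-66 + 1) = -166/(-65) = -166*(-1/65) = 166/65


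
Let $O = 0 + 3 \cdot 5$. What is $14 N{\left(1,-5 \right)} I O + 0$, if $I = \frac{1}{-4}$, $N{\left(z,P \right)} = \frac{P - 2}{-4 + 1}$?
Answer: $- \frac{245}{2} \approx -122.5$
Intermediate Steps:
$N{\left(z,P \right)} = \frac{2}{3} - \frac{P}{3}$ ($N{\left(z,P \right)} = \frac{-2 + P}{-3} = \left(-2 + P\right) \left(- \frac{1}{3}\right) = \frac{2}{3} - \frac{P}{3}$)
$I = - \frac{1}{4} \approx -0.25$
$O = 15$ ($O = 0 + 15 = 15$)
$14 N{\left(1,-5 \right)} I O + 0 = 14 \left(\frac{2}{3} - - \frac{5}{3}\right) \left(- \frac{1}{4}\right) 15 + 0 = 14 \left(\frac{2}{3} + \frac{5}{3}\right) \left(- \frac{1}{4}\right) 15 + 0 = 14 \cdot \frac{7}{3} \left(- \frac{1}{4}\right) 15 + 0 = 14 \left(\left(- \frac{7}{12}\right) 15\right) + 0 = 14 \left(- \frac{35}{4}\right) + 0 = - \frac{245}{2} + 0 = - \frac{245}{2}$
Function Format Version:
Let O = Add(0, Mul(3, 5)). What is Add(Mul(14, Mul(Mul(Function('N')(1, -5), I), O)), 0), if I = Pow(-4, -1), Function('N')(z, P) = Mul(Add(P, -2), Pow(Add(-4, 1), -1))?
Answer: Rational(-245, 2) ≈ -122.50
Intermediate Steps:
Function('N')(z, P) = Add(Rational(2, 3), Mul(Rational(-1, 3), P)) (Function('N')(z, P) = Mul(Add(-2, P), Pow(-3, -1)) = Mul(Add(-2, P), Rational(-1, 3)) = Add(Rational(2, 3), Mul(Rational(-1, 3), P)))
I = Rational(-1, 4) ≈ -0.25000
O = 15 (O = Add(0, 15) = 15)
Add(Mul(14, Mul(Mul(Function('N')(1, -5), I), O)), 0) = Add(Mul(14, Mul(Mul(Add(Rational(2, 3), Mul(Rational(-1, 3), -5)), Rational(-1, 4)), 15)), 0) = Add(Mul(14, Mul(Mul(Add(Rational(2, 3), Rational(5, 3)), Rational(-1, 4)), 15)), 0) = Add(Mul(14, Mul(Mul(Rational(7, 3), Rational(-1, 4)), 15)), 0) = Add(Mul(14, Mul(Rational(-7, 12), 15)), 0) = Add(Mul(14, Rational(-35, 4)), 0) = Add(Rational(-245, 2), 0) = Rational(-245, 2)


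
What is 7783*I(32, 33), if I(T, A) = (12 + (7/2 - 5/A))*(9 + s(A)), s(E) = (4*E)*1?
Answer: 370556413/22 ≈ 1.6843e+7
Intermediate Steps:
s(E) = 4*E
I(T, A) = (9 + 4*A)*(31/2 - 5/A) (I(T, A) = (12 + (7/2 - 5/A))*(9 + 4*A) = (31/2 - 5/A)*(9 + 4*A) = (9 + 4*A)*(31/2 - 5/A))
7783*I(32, 33) = 7783*(239/2 - 45/33 + 62*33) = 7783*(239/2 - 45*1/33 + 2046) = 7783*(239/2 - 15/11 + 2046) = 7783*(47611/22) = 370556413/22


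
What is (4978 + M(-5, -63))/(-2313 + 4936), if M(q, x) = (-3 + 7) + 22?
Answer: 5004/2623 ≈ 1.9077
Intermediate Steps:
M(q, x) = 26 (M(q, x) = 4 + 22 = 26)
(4978 + M(-5, -63))/(-2313 + 4936) = (4978 + 26)/(-2313 + 4936) = 5004/2623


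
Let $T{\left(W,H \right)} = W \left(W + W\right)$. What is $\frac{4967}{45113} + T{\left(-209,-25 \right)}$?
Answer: $\frac{3941166873}{45113} \approx 87362.0$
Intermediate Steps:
$T{\left(W,H \right)} = 2 W^{2}$ ($T{\left(W,H \right)} = W 2 W = 2 W^{2}$)
$\frac{4967}{45113} + T{\left(-209,-25 \right)} = \frac{4967}{45113} + 2 \left(-209\right)^{2} = 4967 \cdot \frac{1}{45113} + 2 \cdot 43681 = \frac{4967}{45113} + 87362 = \frac{3941166873}{45113}$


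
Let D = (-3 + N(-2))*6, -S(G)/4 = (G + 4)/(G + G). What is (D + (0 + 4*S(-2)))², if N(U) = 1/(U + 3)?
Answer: 16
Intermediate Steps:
N(U) = 1/(3 + U)
S(G) = -2*(4 + G)/G (S(G) = -4*(G + 4)/(G + G) = -4*(4 + G)/(2*G) = -4*(4 + G)*1/(2*G) = -2*(4 + G)/G)
D = -12 (D = (-3 + 1/(3 - 2))*6 = (-3 + 1/1)*6 = (-3 + 1)*6 = -2*6 = -12)
(D + (0 + 4*S(-2)))² = (-12 + (0 + 4*(-2 - 8/(-2))))² = (-12 + (0 + 4*(-2 - 8*(-½))))² = (-12 + (0 + 4*(-2 + 4)))² = (-12 + (0 + 4*2))² = (-12 + (0 + 8))² = (-12 + 8)² = (-4)² = 16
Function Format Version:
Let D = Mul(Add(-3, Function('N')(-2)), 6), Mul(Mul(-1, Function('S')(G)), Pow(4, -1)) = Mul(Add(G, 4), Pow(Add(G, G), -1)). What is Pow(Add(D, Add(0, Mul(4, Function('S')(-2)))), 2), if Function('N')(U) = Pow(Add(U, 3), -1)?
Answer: 16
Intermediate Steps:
Function('N')(U) = Pow(Add(3, U), -1)
Function('S')(G) = Mul(-2, Pow(G, -1), Add(4, G)) (Function('S')(G) = Mul(-4, Mul(Add(G, 4), Pow(Add(G, G), -1))) = Mul(-4, Mul(Add(4, G), Pow(Mul(2, G), -1))) = Mul(-4, Mul(Add(4, G), Mul(Rational(1, 2), Pow(G, -1)))) = Mul(-4, Mul(Rational(1, 2), Pow(G, -1), Add(4, G))) = Mul(-2, Pow(G, -1), Add(4, G)))
D = -12 (D = Mul(Add(-3, Pow(Add(3, -2), -1)), 6) = Mul(Add(-3, Pow(1, -1)), 6) = Mul(Add(-3, 1), 6) = Mul(-2, 6) = -12)
Pow(Add(D, Add(0, Mul(4, Function('S')(-2)))), 2) = Pow(Add(-12, Add(0, Mul(4, Add(-2, Mul(-8, Pow(-2, -1)))))), 2) = Pow(Add(-12, Add(0, Mul(4, Add(-2, Mul(-8, Rational(-1, 2)))))), 2) = Pow(Add(-12, Add(0, Mul(4, Add(-2, 4)))), 2) = Pow(Add(-12, Add(0, Mul(4, 2))), 2) = Pow(Add(-12, Add(0, 8)), 2) = Pow(Add(-12, 8), 2) = Pow(-4, 2) = 16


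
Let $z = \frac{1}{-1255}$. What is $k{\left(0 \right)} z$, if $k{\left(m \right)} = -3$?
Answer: $\frac{3}{1255} \approx 0.0023904$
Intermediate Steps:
$z = - \frac{1}{1255} \approx -0.00079681$
$k{\left(0 \right)} z = \left(-3\right) \left(- \frac{1}{1255}\right) = \frac{3}{1255}$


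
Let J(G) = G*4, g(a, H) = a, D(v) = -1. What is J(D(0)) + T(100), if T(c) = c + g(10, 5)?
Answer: 106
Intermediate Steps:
J(G) = 4*G
T(c) = 10 + c (T(c) = c + 10 = 10 + c)
J(D(0)) + T(100) = 4*(-1) + (10 + 100) = -4 + 110 = 106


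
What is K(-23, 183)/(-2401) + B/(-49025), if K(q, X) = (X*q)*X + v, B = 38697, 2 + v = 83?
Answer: 37664476653/117709025 ≈ 319.98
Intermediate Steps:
v = 81 (v = -2 + 83 = 81)
K(q, X) = 81 + q*X² (K(q, X) = (X*q)*X + 81 = q*X² + 81 = 81 + q*X²)
K(-23, 183)/(-2401) + B/(-49025) = (81 - 23*183²)/(-2401) + 38697/(-49025) = (81 - 23*33489)*(-1/2401) + 38697*(-1/49025) = (81 - 770247)*(-1/2401) - 38697/49025 = -770166*(-1/2401) - 38697/49025 = 770166/2401 - 38697/49025 = 37664476653/117709025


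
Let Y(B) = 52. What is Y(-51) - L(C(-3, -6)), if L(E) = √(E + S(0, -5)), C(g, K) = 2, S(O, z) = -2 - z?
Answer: 52 - √5 ≈ 49.764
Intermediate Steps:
L(E) = √(3 + E) (L(E) = √(E + (-2 - 1*(-5))) = √(E + (-2 + 5)) = √(E + 3) = √(3 + E))
Y(-51) - L(C(-3, -6)) = 52 - √(3 + 2) = 52 - √5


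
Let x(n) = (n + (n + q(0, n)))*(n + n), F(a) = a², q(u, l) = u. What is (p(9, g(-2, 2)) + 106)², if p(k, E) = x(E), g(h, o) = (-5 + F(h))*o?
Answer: 14884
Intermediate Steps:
g(h, o) = o*(-5 + h²) (g(h, o) = (-5 + h²)*o = o*(-5 + h²))
x(n) = 4*n² (x(n) = (n + (n + 0))*(n + n) = (n + n)*(2*n) = (2*n)*(2*n) = 4*n²)
p(k, E) = 4*E²
(p(9, g(-2, 2)) + 106)² = (4*(2*(-5 + (-2)²))² + 106)² = (4*(2*(-5 + 4))² + 106)² = (4*(2*(-1))² + 106)² = (4*(-2)² + 106)² = (4*4 + 106)² = (16 + 106)² = 122² = 14884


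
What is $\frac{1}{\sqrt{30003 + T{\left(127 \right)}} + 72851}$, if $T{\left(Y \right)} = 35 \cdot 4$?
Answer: $\frac{72851}{5307238058} - \frac{\sqrt{30143}}{5307238058} \approx 1.3694 \cdot 10^{-5}$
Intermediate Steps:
$T{\left(Y \right)} = 140$
$\frac{1}{\sqrt{30003 + T{\left(127 \right)}} + 72851} = \frac{1}{\sqrt{30003 + 140} + 72851} = \frac{1}{\sqrt{30143} + 72851} = \frac{1}{72851 + \sqrt{30143}}$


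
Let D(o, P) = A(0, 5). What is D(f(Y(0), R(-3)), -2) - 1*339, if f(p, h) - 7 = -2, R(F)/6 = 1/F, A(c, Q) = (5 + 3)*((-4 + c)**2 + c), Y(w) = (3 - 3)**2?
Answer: -211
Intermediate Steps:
Y(w) = 0 (Y(w) = 0**2 = 0)
A(c, Q) = 8*c + 8*(-4 + c)**2 (A(c, Q) = 8*(c + (-4 + c)**2) = 8*c + 8*(-4 + c)**2)
R(F) = 6/F
f(p, h) = 5 (f(p, h) = 7 - 2 = 5)
D(o, P) = 128 (D(o, P) = 8*0 + 8*(-4 + 0)**2 = 0 + 8*(-4)**2 = 0 + 8*16 = 0 + 128 = 128)
D(f(Y(0), R(-3)), -2) - 1*339 = 128 - 1*339 = 128 - 339 = -211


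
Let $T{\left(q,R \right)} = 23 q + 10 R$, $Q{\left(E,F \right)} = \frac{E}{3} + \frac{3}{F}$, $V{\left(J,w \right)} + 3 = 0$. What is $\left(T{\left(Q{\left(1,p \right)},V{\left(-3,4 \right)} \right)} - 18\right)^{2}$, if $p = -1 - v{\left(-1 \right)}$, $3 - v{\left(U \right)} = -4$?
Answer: $\frac{1380625}{576} \approx 2396.9$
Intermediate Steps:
$v{\left(U \right)} = 7$ ($v{\left(U \right)} = 3 - -4 = 3 + 4 = 7$)
$V{\left(J,w \right)} = -3$ ($V{\left(J,w \right)} = -3 + 0 = -3$)
$p = -8$ ($p = -1 - 7 = -8$)
$Q{\left(E,F \right)} = \frac{3}{F} + \frac{E}{3}$ ($Q{\left(E,F \right)} = E \frac{1}{3} + \frac{3}{F} = \frac{E}{3} + \frac{3}{F} = \frac{3}{F} + \frac{E}{3}$)
$T{\left(q,R \right)} = 10 R + 23 q$
$\left(T{\left(Q{\left(1,p \right)},V{\left(-3,4 \right)} \right)} - 18\right)^{2} = \left(\left(10 \left(-3\right) + 23 \left(\frac{3}{-8} + \frac{1}{3} \cdot 1\right)\right) - 18\right)^{2} = \left(\left(-30 + 23 \left(3 \left(- \frac{1}{8}\right) + \frac{1}{3}\right)\right) - 18\right)^{2} = \left(\left(-30 + 23 \left(- \frac{3}{8} + \frac{1}{3}\right)\right) - 18\right)^{2} = \left(\left(-30 + 23 \left(- \frac{1}{24}\right)\right) - 18\right)^{2} = \left(\left(-30 - \frac{23}{24}\right) - 18\right)^{2} = \left(- \frac{743}{24} - 18\right)^{2} = \left(- \frac{1175}{24}\right)^{2} = \frac{1380625}{576}$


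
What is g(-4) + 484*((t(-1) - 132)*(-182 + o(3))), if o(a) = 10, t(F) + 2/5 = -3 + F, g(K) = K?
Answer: 56775116/5 ≈ 1.1355e+7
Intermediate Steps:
t(F) = -17/5 + F (t(F) = -⅖ + (-3 + F) = -17/5 + F)
g(-4) + 484*((t(-1) - 132)*(-182 + o(3))) = -4 + 484*(((-17/5 - 1) - 132)*(-182 + 10)) = -4 + 484*((-22/5 - 132)*(-172)) = -4 + 484*(-682/5*(-172)) = -4 + 484*(117304/5) = -4 + 56775136/5 = 56775116/5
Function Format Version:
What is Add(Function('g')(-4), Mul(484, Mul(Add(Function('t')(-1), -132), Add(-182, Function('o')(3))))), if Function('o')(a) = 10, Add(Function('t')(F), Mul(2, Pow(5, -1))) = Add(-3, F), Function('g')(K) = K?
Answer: Rational(56775116, 5) ≈ 1.1355e+7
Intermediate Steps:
Function('t')(F) = Add(Rational(-17, 5), F) (Function('t')(F) = Add(Rational(-2, 5), Add(-3, F)) = Add(Rational(-17, 5), F))
Add(Function('g')(-4), Mul(484, Mul(Add(Function('t')(-1), -132), Add(-182, Function('o')(3))))) = Add(-4, Mul(484, Mul(Add(Add(Rational(-17, 5), -1), -132), Add(-182, 10)))) = Add(-4, Mul(484, Mul(Add(Rational(-22, 5), -132), -172))) = Add(-4, Mul(484, Mul(Rational(-682, 5), -172))) = Add(-4, Mul(484, Rational(117304, 5))) = Add(-4, Rational(56775136, 5)) = Rational(56775116, 5)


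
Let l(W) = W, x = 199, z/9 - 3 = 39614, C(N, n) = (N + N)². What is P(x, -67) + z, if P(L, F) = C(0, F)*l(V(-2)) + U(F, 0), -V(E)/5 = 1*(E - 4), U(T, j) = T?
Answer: 356486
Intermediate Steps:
C(N, n) = 4*N² (C(N, n) = (2*N)² = 4*N²)
z = 356553 (z = 27 + 9*39614 = 27 + 356526 = 356553)
V(E) = 20 - 5*E (V(E) = -5*(E - 4) = -5*(-4 + E) = 20 - 5*E)
P(L, F) = F (P(L, F) = (4*0²)*(20 - 5*(-2)) + F = (4*0)*(20 + 10) + F = 0*30 + F = 0 + F = F)
P(x, -67) + z = -67 + 356553 = 356486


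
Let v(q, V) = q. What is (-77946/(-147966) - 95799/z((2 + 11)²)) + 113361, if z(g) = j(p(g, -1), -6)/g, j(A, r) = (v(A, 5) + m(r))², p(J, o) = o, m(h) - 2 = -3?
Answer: -388079920043/98644 ≈ -3.9341e+6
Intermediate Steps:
m(h) = -1 (m(h) = 2 - 3 = -1)
j(A, r) = (-1 + A)² (j(A, r) = (A - 1)² = (-1 + A)²)
z(g) = 4/g (z(g) = (-1 - 1)²/g = (-2)²/g = 4/g)
(-77946/(-147966) - 95799/z((2 + 11)²)) + 113361 = (-77946/(-147966) - 95799*(2 + 11)²/4) + 113361 = (-77946*(-1/147966) - 95799/(4/(13²))) + 113361 = (12991/24661 - 95799/(4/169)) + 113361 = (12991/24661 - 95799/(4*(1/169))) + 113361 = (12991/24661 - 95799/4/169) + 113361 = (12991/24661 - 95799*169/4) + 113361 = (12991/24661 - 16190031/4) + 113361 = -399262302527/98644 + 113361 = -388079920043/98644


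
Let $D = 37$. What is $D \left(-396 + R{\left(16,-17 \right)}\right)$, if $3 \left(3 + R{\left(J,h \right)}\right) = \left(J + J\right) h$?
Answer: $- \frac{64417}{3} \approx -21472.0$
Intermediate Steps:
$R{\left(J,h \right)} = -3 + \frac{2 J h}{3}$ ($R{\left(J,h \right)} = -3 + \frac{\left(J + J\right) h}{3} = -3 + \frac{2 J h}{3}$)
$D \left(-396 + R{\left(16,-17 \right)}\right) = 37 \left(-396 + \left(-3 + \frac{2}{3} \cdot 16 \left(-17\right)\right)\right) = 37 \left(-396 - \frac{553}{3}\right) = 37 \left(- \frac{1741}{3}\right) = - \frac{64417}{3}$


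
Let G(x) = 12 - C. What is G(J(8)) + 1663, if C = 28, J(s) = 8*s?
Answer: 1647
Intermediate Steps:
G(x) = -16 (G(x) = 12 - 1*28 = 12 - 28 = -16)
G(J(8)) + 1663 = -16 + 1663 = 1647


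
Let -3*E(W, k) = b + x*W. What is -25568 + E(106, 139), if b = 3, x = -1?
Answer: -76601/3 ≈ -25534.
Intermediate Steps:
E(W, k) = -1 + W/3 (E(W, k) = -(3 - W)/3 = -1 + W/3)
-25568 + E(106, 139) = -25568 + (-1 + (⅓)*106) = -25568 + (-1 + 106/3) = -25568 + 103/3 = -76601/3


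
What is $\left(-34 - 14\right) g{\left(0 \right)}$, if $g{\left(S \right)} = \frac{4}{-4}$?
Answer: $48$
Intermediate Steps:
$g{\left(S \right)} = -1$ ($g{\left(S \right)} = 4 \left(- \frac{1}{4}\right) = -1$)
$\left(-34 - 14\right) g{\left(0 \right)} = \left(-34 - 14\right) \left(-1\right) = \left(-48\right) \left(-1\right) = 48$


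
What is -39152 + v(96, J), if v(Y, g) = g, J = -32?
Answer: -39184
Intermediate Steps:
-39152 + v(96, J) = -39152 - 32 = -39184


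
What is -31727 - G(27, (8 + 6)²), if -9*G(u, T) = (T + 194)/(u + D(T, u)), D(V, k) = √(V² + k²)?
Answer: -609412801/19208 + 65*√39145/57624 ≈ -31727.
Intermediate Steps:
G(u, T) = -(194 + T)/(9*(u + √(T² + u²))) (G(u, T) = -(T + 194)/(9*(u + √(T² + u²))) = -(194 + T)/(9*(u + √(T² + u²))))
-31727 - G(27, (8 + 6)²) = -31727 - (-194 - (8 + 6)²)/(9*(27 + √(((8 + 6)²)² + 27²))) = -31727 - (-194 - 1*14²)/(9*(27 + √((14²)² + 729))) = -31727 - (-194 - 1*196)/(9*(27 + √(196² + 729))) = -31727 - (-194 - 196)/(9*(27 + √(38416 + 729))) = -31727 - (-390)/(9*(27 + √39145)) = -31727 - (-130)/(3*(27 + √39145)) = -31727 + 130/(3*(27 + √39145))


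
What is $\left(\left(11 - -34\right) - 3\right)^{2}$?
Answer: $1764$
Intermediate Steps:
$\left(\left(11 - -34\right) - 3\right)^{2} = \left(\left(11 + 34\right) - 3\right)^{2} = \left(45 - 3\right)^{2} = 42^{2} = 1764$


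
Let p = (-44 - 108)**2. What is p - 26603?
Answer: -3499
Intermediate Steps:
p = 23104 (p = (-152)**2 = 23104)
p - 26603 = 23104 - 26603 = -3499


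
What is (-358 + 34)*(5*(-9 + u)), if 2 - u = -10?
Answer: -4860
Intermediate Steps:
u = 12 (u = 2 - 1*(-10) = 2 + 10 = 12)
(-358 + 34)*(5*(-9 + u)) = (-358 + 34)*(5*(-9 + 12)) = -1620*3 = -324*15 = -4860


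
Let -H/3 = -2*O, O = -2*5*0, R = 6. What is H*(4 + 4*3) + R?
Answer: 6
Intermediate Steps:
O = 0 (O = -10*0 = 0)
H = 0 (H = -(-6)*0 = -3*0 = 0)
H*(4 + 4*3) + R = 0*(4 + 4*3) + 6 = 0*(4 + 12) + 6 = 0*16 + 6 = 0 + 6 = 6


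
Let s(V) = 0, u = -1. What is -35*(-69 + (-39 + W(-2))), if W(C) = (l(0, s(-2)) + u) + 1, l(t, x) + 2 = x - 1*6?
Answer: 4060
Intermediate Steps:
l(t, x) = -8 + x (l(t, x) = -2 + (x - 1*6) = -2 + (x - 6) = -2 + (-6 + x) = -8 + x)
W(C) = -8 (W(C) = ((-8 + 0) - 1) + 1 = (-8 - 1) + 1 = -9 + 1 = -8)
-35*(-69 + (-39 + W(-2))) = -35*(-69 + (-39 - 8)) = -35*(-69 - 47) = -35*(-116) = 4060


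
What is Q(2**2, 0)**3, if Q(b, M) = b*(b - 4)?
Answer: 0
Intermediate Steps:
Q(b, M) = b*(-4 + b)
Q(2**2, 0)**3 = (2**2*(-4 + 2**2))**3 = (4*(-4 + 4))**3 = (4*0)**3 = 0**3 = 0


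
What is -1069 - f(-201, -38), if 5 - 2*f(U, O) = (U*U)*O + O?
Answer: -1537419/2 ≈ -7.6871e+5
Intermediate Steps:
f(U, O) = 5/2 - O/2 - O*U²/2 (f(U, O) = 5/2 - ((U*U)*O + O)/2 = 5/2 - (U²*O + O)/2 = 5/2 - (O*U² + O)/2 = 5/2 - (O + O*U²)/2 = 5/2 + (-O/2 - O*U²/2) = 5/2 - O/2 - O*U²/2)
-1069 - f(-201, -38) = -1069 - (5/2 - ½*(-38) - ½*(-38)*(-201)²) = -1069 - (5/2 + 19 - ½*(-38)*40401) = -1069 - (5/2 + 19 + 767619) = -1069 - 1*1535281/2 = -1069 - 1535281/2 = -1537419/2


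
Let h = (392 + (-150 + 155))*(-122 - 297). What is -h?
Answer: 166343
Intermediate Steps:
h = -166343 (h = (392 + 5)*(-419) = 397*(-419) = -166343)
-h = -1*(-166343) = 166343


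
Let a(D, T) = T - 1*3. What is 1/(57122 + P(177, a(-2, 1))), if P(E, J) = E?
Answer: 1/57299 ≈ 1.7452e-5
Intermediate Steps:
a(D, T) = -3 + T (a(D, T) = T - 3 = -3 + T)
1/(57122 + P(177, a(-2, 1))) = 1/(57122 + 177) = 1/57299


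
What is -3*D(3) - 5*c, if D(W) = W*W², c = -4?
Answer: -61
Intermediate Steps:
D(W) = W³
-3*D(3) - 5*c = -3*3³ - 5*(-4) = -3*27 + 20 = -81 + 20 = -61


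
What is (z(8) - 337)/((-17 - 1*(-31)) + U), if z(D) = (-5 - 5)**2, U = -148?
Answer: 237/134 ≈ 1.7687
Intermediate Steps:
z(D) = 100 (z(D) = (-10)**2 = 100)
(z(8) - 337)/((-17 - 1*(-31)) + U) = (100 - 337)/((-17 - 1*(-31)) - 148) = -237/((-17 + 31) - 148) = -237/(14 - 148) = -237/(-134) = -237*(-1/134) = 237/134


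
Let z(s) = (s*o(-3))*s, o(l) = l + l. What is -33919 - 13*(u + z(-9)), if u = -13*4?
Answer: -26925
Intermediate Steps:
o(l) = 2*l
z(s) = -6*s**2 (z(s) = (s*(2*(-3)))*s = (s*(-6))*s = (-6*s)*s = -6*s**2)
u = -52
-33919 - 13*(u + z(-9)) = -33919 - 13*(-52 - 6*(-9)**2) = -33919 - 13*(-52 - 6*81) = -33919 - 13*(-52 - 486) = -33919 - 13*(-538) = -33919 + 6994 = -26925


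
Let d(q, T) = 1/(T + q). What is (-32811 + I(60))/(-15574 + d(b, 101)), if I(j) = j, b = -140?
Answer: 1277289/607387 ≈ 2.1029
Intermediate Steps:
(-32811 + I(60))/(-15574 + d(b, 101)) = (-32811 + 60)/(-15574 + 1/(101 - 140)) = -32751/(-15574 + 1/(-39)) = -32751/(-15574 - 1/39) = -32751/(-607387/39) = -32751*(-39/607387) = 1277289/607387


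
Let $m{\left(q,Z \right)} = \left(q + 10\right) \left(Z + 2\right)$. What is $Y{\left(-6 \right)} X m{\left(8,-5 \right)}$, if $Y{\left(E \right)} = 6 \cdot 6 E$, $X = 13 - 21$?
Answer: $-93312$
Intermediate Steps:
$X = -8$
$Y{\left(E \right)} = 36 E$
$m{\left(q,Z \right)} = \left(2 + Z\right) \left(10 + q\right)$ ($m{\left(q,Z \right)} = \left(10 + q\right) \left(2 + Z\right) = \left(2 + Z\right) \left(10 + q\right)$)
$Y{\left(-6 \right)} X m{\left(8,-5 \right)} = 36 \left(-6\right) \left(-8\right) \left(20 + 2 \cdot 8 + 10 \left(-5\right) - 40\right) = \left(-216\right) \left(-8\right) \left(20 + 16 - 50 - 40\right) = 1728 \left(-54\right) = -93312$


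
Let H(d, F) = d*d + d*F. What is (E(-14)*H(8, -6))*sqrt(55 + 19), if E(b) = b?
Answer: -224*sqrt(74) ≈ -1926.9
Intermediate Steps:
H(d, F) = d**2 + F*d
(E(-14)*H(8, -6))*sqrt(55 + 19) = (-112*(-6 + 8))*sqrt(55 + 19) = (-112*2)*sqrt(74) = (-14*16)*sqrt(74) = -224*sqrt(74)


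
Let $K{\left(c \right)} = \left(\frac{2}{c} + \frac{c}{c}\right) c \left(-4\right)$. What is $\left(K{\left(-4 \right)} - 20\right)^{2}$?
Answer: $144$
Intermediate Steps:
$K{\left(c \right)} = - 4 c \left(1 + \frac{2}{c}\right)$ ($K{\left(c \right)} = \left(\frac{2}{c} + 1\right) c \left(-4\right) = \left(1 + \frac{2}{c}\right) c \left(-4\right) = c \left(1 + \frac{2}{c}\right) \left(-4\right) = - 4 c \left(1 + \frac{2}{c}\right)$)
$\left(K{\left(-4 \right)} - 20\right)^{2} = \left(\left(-8 - -16\right) - 20\right)^{2} = \left(\left(-8 + 16\right) - 20\right)^{2} = \left(8 - 20\right)^{2} = \left(-12\right)^{2} = 144$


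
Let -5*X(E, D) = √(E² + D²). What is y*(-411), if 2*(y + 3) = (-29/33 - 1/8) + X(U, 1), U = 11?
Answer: 253313/176 + 411*√122/10 ≈ 1893.2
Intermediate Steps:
X(E, D) = -√(D² + E²)/5 (X(E, D) = -√(E² + D²)/5 = -√(D² + E²)/5)
y = -1849/528 - √122/10 (y = -3 + ((-29/33 - 1/8) - √(1² + 11²)/5)/2 = -3 + ((-29*1/33 - 1*⅛) - √(1 + 121)/5)/2 = -3 + ((-29/33 - ⅛) - √122/5)/2 = -3 + (-265/264 - √122/5)/2 = -3 + (-265/528 - √122/10) = -1849/528 - √122/10 ≈ -4.6064)
y*(-411) = (-1849/528 - √122/10)*(-411) = 253313/176 + 411*√122/10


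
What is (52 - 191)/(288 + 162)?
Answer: -139/450 ≈ -0.30889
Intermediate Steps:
(52 - 191)/(288 + 162) = -139/450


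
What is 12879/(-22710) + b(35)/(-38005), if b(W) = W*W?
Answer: -34485743/57539570 ≈ -0.59934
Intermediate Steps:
b(W) = W**2
12879/(-22710) + b(35)/(-38005) = 12879/(-22710) + 35**2/(-38005) = 12879*(-1/22710) + 1225*(-1/38005) = -4293/7570 - 245/7601 = -34485743/57539570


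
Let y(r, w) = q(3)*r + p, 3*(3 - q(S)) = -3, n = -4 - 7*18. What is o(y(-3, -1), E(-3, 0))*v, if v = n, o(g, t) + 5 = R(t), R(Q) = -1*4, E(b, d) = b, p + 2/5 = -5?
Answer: 1170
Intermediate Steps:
n = -130 (n = -4 - 126 = -130)
q(S) = 4 (q(S) = 3 - ⅓*(-3) = 3 + 1 = 4)
p = -27/5 (p = -⅖ - 5 = -27/5 ≈ -5.4000)
R(Q) = -4
y(r, w) = -27/5 + 4*r (y(r, w) = 4*r - 27/5 = -27/5 + 4*r)
o(g, t) = -9 (o(g, t) = -5 - 4 = -9)
v = -130
o(y(-3, -1), E(-3, 0))*v = -9*(-130) = 1170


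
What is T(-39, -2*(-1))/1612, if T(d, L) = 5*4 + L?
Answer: 11/806 ≈ 0.013648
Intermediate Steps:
T(d, L) = 20 + L
T(-39, -2*(-1))/1612 = (20 - 2*(-1))/1612 = (20 + 2)*(1/1612) = 22*(1/1612) = 11/806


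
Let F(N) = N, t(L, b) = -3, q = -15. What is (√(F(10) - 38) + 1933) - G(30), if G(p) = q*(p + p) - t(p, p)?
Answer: 2830 + 2*I*√7 ≈ 2830.0 + 5.2915*I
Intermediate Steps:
G(p) = 3 - 30*p (G(p) = -15*(p + p) - 1*(-3) = -30*p + 3 = 3 - 30*p)
(√(F(10) - 38) + 1933) - G(30) = (√(10 - 38) + 1933) - (3 - 30*30) = (√(-28) + 1933) - (3 - 900) = (2*I*√7 + 1933) - 1*(-897) = (1933 + 2*I*√7) + 897 = 2830 + 2*I*√7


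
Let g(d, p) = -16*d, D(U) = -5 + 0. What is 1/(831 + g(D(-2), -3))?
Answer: 1/911 ≈ 0.0010977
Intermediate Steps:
D(U) = -5
1/(831 + g(D(-2), -3)) = 1/(831 - 16*(-5)) = 1/(831 + 80) = 1/911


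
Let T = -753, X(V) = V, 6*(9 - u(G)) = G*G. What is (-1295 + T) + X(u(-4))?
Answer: -6125/3 ≈ -2041.7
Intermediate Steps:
u(G) = 9 - G**2/6 (u(G) = 9 - G*G/6 = 9 - G**2/6)
(-1295 + T) + X(u(-4)) = (-1295 - 753) + (9 - 1/6*(-4)**2) = -2048 + (9 - 1/6*16) = -2048 + (9 - 8/3) = -2048 + 19/3 = -6125/3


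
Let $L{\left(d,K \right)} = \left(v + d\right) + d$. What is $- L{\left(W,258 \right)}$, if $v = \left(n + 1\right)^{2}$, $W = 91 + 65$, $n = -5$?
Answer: $-328$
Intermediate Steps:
$W = 156$
$v = 16$ ($v = \left(-5 + 1\right)^{2} = \left(-4\right)^{2} = 16$)
$L{\left(d,K \right)} = 16 + 2 d$ ($L{\left(d,K \right)} = \left(16 + d\right) + d = 16 + 2 d$)
$- L{\left(W,258 \right)} = - (16 + 2 \cdot 156) = - (16 + 312) = \left(-1\right) 328 = -328$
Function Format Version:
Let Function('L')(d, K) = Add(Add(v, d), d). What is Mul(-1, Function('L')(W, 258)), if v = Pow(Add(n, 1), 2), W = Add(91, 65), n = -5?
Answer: -328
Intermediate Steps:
W = 156
v = 16 (v = Pow(Add(-5, 1), 2) = Pow(-4, 2) = 16)
Function('L')(d, K) = Add(16, Mul(2, d)) (Function('L')(d, K) = Add(Add(16, d), d) = Add(16, Mul(2, d)))
Mul(-1, Function('L')(W, 258)) = Mul(-1, Add(16, Mul(2, 156))) = Mul(-1, Add(16, 312)) = Mul(-1, 328) = -328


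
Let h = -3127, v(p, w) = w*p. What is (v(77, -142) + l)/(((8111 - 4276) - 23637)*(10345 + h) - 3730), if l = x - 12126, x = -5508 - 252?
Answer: 14410/71467283 ≈ 0.00020163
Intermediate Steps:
x = -5760
v(p, w) = p*w
l = -17886 (l = -5760 - 12126 = -17886)
(v(77, -142) + l)/(((8111 - 4276) - 23637)*(10345 + h) - 3730) = (77*(-142) - 17886)/(((8111 - 4276) - 23637)*(10345 - 3127) - 3730) = (-10934 - 17886)/((3835 - 23637)*7218 - 3730) = -28820/(-19802*7218 - 3730) = -28820/(-142930836 - 3730) = -28820/(-142934566) = -28820*(-1/142934566) = 14410/71467283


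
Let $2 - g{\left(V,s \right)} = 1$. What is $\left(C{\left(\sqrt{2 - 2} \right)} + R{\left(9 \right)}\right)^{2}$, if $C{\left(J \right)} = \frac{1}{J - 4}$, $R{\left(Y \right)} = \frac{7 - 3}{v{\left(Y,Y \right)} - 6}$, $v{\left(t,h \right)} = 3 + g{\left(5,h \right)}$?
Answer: $\frac{81}{16} \approx 5.0625$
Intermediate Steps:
$g{\left(V,s \right)} = 1$ ($g{\left(V,s \right)} = 2 - 1 = 1$)
$v{\left(t,h \right)} = 4$ ($v{\left(t,h \right)} = 3 + 1 = 4$)
$R{\left(Y \right)} = -2$ ($R{\left(Y \right)} = \frac{7 - 3}{4 - 6} = \frac{4}{-2} = 4 \left(- \frac{1}{2}\right) = -2$)
$C{\left(J \right)} = \frac{1}{-4 + J}$
$\left(C{\left(\sqrt{2 - 2} \right)} + R{\left(9 \right)}\right)^{2} = \left(\frac{1}{-4 + \sqrt{2 - 2}} - 2\right)^{2} = \left(\frac{1}{-4 + \sqrt{0}} - 2\right)^{2} = \left(\frac{1}{-4 + 0} - 2\right)^{2} = \left(\frac{1}{-4} - 2\right)^{2} = \left(- \frac{1}{4} - 2\right)^{2} = \left(- \frac{9}{4}\right)^{2} = \frac{81}{16}$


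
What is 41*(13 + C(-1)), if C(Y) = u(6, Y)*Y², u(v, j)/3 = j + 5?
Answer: 1025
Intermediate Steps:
u(v, j) = 15 + 3*j (u(v, j) = 3*(j + 5) = 3*(5 + j) = 15 + 3*j)
C(Y) = Y²*(15 + 3*Y) (C(Y) = (15 + 3*Y)*Y² = Y²*(15 + 3*Y))
41*(13 + C(-1)) = 41*(13 + 3*(-1)²*(5 - 1)) = 41*(13 + 3*1*4) = 41*(13 + 12) = 41*25 = 1025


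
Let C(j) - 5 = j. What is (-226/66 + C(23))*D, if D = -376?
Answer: -304936/33 ≈ -9240.5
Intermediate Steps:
C(j) = 5 + j
(-226/66 + C(23))*D = (-226/66 + (5 + 23))*(-376) = (-226*1/66 + 28)*(-376) = (-113/33 + 28)*(-376) = (811/33)*(-376) = -304936/33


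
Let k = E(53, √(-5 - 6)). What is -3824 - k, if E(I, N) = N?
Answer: -3824 - I*√11 ≈ -3824.0 - 3.3166*I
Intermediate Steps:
k = I*√11 (k = √(-5 - 6) = √(-11) = I*√11 ≈ 3.3166*I)
-3824 - k = -3824 - I*√11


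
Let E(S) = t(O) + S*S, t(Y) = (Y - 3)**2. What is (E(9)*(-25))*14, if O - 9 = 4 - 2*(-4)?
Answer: -141750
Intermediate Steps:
O = 21 (O = 9 + (4 - 2*(-4)) = 9 + (4 + 8) = 9 + 12 = 21)
t(Y) = (-3 + Y)**2
E(S) = 324 + S**2 (E(S) = (-3 + 21)**2 + S*S = 18**2 + S**2 = 324 + S**2)
(E(9)*(-25))*14 = ((324 + 9**2)*(-25))*14 = ((324 + 81)*(-25))*14 = (405*(-25))*14 = -10125*14 = -141750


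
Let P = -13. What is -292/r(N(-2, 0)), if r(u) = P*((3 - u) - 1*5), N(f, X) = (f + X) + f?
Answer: 146/13 ≈ 11.231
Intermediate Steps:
N(f, X) = X + 2*f (N(f, X) = (X + f) + f = X + 2*f)
r(u) = 26 + 13*u (r(u) = -13*((3 - u) - 1*5) = -13*((3 - u) - 5) = -13*(-2 - u) = 26 + 13*u)
-292/r(N(-2, 0)) = -292/(26 + 13*(0 + 2*(-2))) = -292/(26 + 13*(0 - 4)) = -292/(26 + 13*(-4)) = -292/(26 - 52) = -292/(-26) = -292*(-1/26) = 146/13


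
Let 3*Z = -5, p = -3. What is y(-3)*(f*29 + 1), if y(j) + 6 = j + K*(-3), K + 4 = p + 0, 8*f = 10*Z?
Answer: -713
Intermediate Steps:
Z = -5/3 (Z = (⅓)*(-5) = -5/3 ≈ -1.6667)
f = -25/12 (f = (10*(-5/3))/8 = (⅛)*(-50/3) = -25/12 ≈ -2.0833)
K = -7 (K = -4 + (-3 + 0) = -4 - 3 = -7)
y(j) = 15 + j (y(j) = -6 + (j - 7*(-3)) = -6 + (j + 21) = -6 + (21 + j) = 15 + j)
y(-3)*(f*29 + 1) = (15 - 3)*(-25/12*29 + 1) = 12*(-725/12 + 1) = 12*(-713/12) = -713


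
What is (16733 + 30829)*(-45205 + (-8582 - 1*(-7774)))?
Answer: -2188470306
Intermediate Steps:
(16733 + 30829)*(-45205 + (-8582 - 1*(-7774))) = 47562*(-45205 + (-8582 + 7774)) = 47562*(-45205 - 808) = 47562*(-46013) = -2188470306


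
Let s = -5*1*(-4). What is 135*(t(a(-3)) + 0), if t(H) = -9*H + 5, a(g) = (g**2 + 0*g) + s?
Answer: -34560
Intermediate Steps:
s = 20 (s = -5*(-4) = 20)
a(g) = 20 + g**2 (a(g) = (g**2 + 0*g) + 20 = (g**2 + 0) + 20 = g**2 + 20 = 20 + g**2)
t(H) = 5 - 9*H
135*(t(a(-3)) + 0) = 135*((5 - 9*(20 + (-3)**2)) + 0) = 135*((5 - 9*(20 + 9)) + 0) = 135*((5 - 9*29) + 0) = 135*((5 - 261) + 0) = 135*(-256 + 0) = 135*(-256) = -34560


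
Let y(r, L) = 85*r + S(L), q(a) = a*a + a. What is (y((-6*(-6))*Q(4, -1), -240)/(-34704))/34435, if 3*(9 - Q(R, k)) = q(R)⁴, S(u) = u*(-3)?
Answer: 2719529/19917204 ≈ 0.13654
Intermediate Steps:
S(u) = -3*u
q(a) = a + a² (q(a) = a² + a = a + a²)
Q(R, k) = 9 - R⁴*(1 + R)⁴/3
y(r, L) = -3*L + 85*r (y(r, L) = 85*r - 3*L = -3*L + 85*r)
(y((-6*(-6))*Q(4, -1), -240)/(-34704))/34435 = ((-3*(-240) + 85*((-6*(-6))*(9 - ⅓*4⁴*(1 + 4)⁴)))/(-34704))/34435 = ((720 + 85*(36*(9 - ⅓*256*5⁴)))*(-1/34704))*(1/34435) = ((720 + 85*(36*(9 - ⅓*256*625)))*(-1/34704))*(1/34435) = ((720 + 85*(36*(9 - 160000/3)))*(-1/34704))*(1/34435) = ((720 + 85*(36*(-159973/3)))*(-1/34704))*(1/34435) = ((720 + 85*(-1919676))*(-1/34704))*(1/34435) = ((720 - 163172460)*(-1/34704))*(1/34435) = -163171740*(-1/34704)*(1/34435) = (13597645/2892)*(1/34435) = 2719529/19917204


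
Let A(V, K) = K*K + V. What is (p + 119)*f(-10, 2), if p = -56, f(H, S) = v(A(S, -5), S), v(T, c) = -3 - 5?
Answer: -504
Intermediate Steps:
A(V, K) = V + K² (A(V, K) = K² + V = V + K²)
v(T, c) = -8
f(H, S) = -8
(p + 119)*f(-10, 2) = (-56 + 119)*(-8) = 63*(-8) = -504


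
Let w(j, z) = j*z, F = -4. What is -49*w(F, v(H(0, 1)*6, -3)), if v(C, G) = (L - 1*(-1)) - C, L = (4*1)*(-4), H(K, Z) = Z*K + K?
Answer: -2940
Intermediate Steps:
H(K, Z) = K + K*Z (H(K, Z) = K*Z + K = K + K*Z)
L = -16 (L = 4*(-4) = -16)
v(C, G) = -15 - C (v(C, G) = (-16 - 1*(-1)) - C = (-16 + 1) - C = -15 - C)
-49*w(F, v(H(0, 1)*6, -3)) = -(-196)*(-15 - 0*(1 + 1)*6) = -(-196)*(-15 - 0*2*6) = -(-196)*(-15 - 0*6) = -(-196)*(-15 - 1*0) = -(-196)*(-15 + 0) = -(-196)*(-15) = -49*60 = -2940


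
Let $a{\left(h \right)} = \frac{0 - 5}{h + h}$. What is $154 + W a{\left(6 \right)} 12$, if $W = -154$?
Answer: $924$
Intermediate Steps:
$a{\left(h \right)} = - \frac{5}{2 h}$
$154 + W a{\left(6 \right)} 12 = 154 - 154 - \frac{5}{2 \cdot 6} \cdot 12 = 154 - 154 \left(- \frac{5}{2}\right) \frac{1}{6} \cdot 12 = 154 - 154 \left(\left(- \frac{5}{12}\right) 12\right) = 154 - -770 = 154 + 770 = 924$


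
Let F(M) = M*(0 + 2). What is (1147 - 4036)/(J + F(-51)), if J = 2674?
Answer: -2889/2572 ≈ -1.1233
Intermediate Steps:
F(M) = 2*M (F(M) = M*2 = 2*M)
(1147 - 4036)/(J + F(-51)) = (1147 - 4036)/(2674 + 2*(-51)) = -2889/(2674 - 102) = -2889/2572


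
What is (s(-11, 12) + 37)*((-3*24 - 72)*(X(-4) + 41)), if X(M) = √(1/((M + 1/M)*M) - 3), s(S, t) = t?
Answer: -289296 - 35280*I*√34/17 ≈ -2.893e+5 - 12101.0*I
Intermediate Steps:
X(M) = √(-3 + 1/(M*(M + 1/M))) (X(M) = √(1/((M + 1/M)*M) - 3) = √(1/(M*(M + 1/M)) - 3) = √(-3 + 1/(M*(M + 1/M))))
(s(-11, 12) + 37)*((-3*24 - 72)*(X(-4) + 41)) = (12 + 37)*((-3*24 - 72)*(√((-2 - 3*(-4)²)/(1 + (-4)²)) + 41)) = 49*((-72 - 72)*(√((-2 - 3*16)/(1 + 16)) + 41)) = 49*(-144*(√((-2 - 48)/17) + 41)) = 49*(-144*(√((1/17)*(-50)) + 41)) = 49*(-144*(√(-50/17) + 41)) = 49*(-144*(5*I*√34/17 + 41)) = 49*(-144*(41 + 5*I*√34/17)) = 49*(-5904 - 720*I*√34/17) = -289296 - 35280*I*√34/17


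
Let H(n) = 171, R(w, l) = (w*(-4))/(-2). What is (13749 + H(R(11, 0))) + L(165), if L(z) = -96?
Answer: 13824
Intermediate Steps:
R(w, l) = 2*w (R(w, l) = -4*w*(-½) = 2*w)
(13749 + H(R(11, 0))) + L(165) = (13749 + 171) - 96 = 13920 - 96 = 13824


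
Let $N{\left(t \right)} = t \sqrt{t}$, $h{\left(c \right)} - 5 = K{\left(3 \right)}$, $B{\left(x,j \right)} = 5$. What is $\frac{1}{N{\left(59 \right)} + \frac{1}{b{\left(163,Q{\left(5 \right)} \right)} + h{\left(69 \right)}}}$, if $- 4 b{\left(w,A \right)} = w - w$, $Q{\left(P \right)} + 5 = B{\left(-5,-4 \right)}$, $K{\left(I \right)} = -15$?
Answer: $\frac{10}{20537899} + \frac{5900 \sqrt{59}}{20537899} \approx 0.0022071$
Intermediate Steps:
$Q{\left(P \right)} = 0$ ($Q{\left(P \right)} = -5 + 5 = 0$)
$h{\left(c \right)} = -10$ ($h{\left(c \right)} = 5 - 15 = -10$)
$N{\left(t \right)} = t^{\frac{3}{2}}$
$b{\left(w,A \right)} = 0$ ($b{\left(w,A \right)} = - \frac{w - w}{4} = \left(- \frac{1}{4}\right) 0 = 0$)
$\frac{1}{N{\left(59 \right)} + \frac{1}{b{\left(163,Q{\left(5 \right)} \right)} + h{\left(69 \right)}}} = \frac{1}{59^{\frac{3}{2}} + \frac{1}{0 - 10}} = \frac{1}{59 \sqrt{59} + \frac{1}{-10}} = \frac{1}{59 \sqrt{59} - \frac{1}{10}} = \frac{1}{- \frac{1}{10} + 59 \sqrt{59}}$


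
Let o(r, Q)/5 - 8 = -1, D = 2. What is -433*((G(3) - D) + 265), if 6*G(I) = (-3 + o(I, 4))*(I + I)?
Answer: -127735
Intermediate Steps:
o(r, Q) = 35 (o(r, Q) = 40 + 5*(-1) = 40 - 5 = 35)
G(I) = 32*I/3 (G(I) = ((-3 + 35)*(I + I))/6 = (32*(2*I))/6 = (64*I)/6 = 32*I/3)
-433*((G(3) - D) + 265) = -433*(((32/3)*3 - 1*2) + 265) = -433*((32 - 2) + 265) = -433*(30 + 265) = -433*295 = -127735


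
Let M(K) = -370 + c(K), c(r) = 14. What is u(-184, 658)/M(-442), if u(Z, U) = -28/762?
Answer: 7/67818 ≈ 0.00010322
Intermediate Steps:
u(Z, U) = -14/381 (u(Z, U) = -28*1/762 = -14/381)
M(K) = -356 (M(K) = -370 + 14 = -356)
u(-184, 658)/M(-442) = -14/381/(-356) = -14/381*(-1/356) = 7/67818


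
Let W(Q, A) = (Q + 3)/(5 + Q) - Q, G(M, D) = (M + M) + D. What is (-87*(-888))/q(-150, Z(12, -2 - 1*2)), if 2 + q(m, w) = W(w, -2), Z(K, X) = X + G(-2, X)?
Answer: 540792/79 ≈ 6845.5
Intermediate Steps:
G(M, D) = D + 2*M (G(M, D) = 2*M + D = D + 2*M)
Z(K, X) = -4 + 2*X (Z(K, X) = X + (X + 2*(-2)) = X + (X - 4) = X + (-4 + X) = -4 + 2*X)
W(Q, A) = -Q + (3 + Q)/(5 + Q) (W(Q, A) = (3 + Q)/(5 + Q) - Q = -Q + (3 + Q)/(5 + Q))
q(m, w) = -2 + (3 - w² - 4*w)/(5 + w)
(-87*(-888))/q(-150, Z(12, -2 - 1*2)) = (-87*(-888))/(((-7 - (-4 + 2*(-2 - 1*2))² - 6*(-4 + 2*(-2 - 1*2)))/(5 + (-4 + 2*(-2 - 1*2))))) = 77256/(((-7 - (-4 + 2*(-2 - 2))² - 6*(-4 + 2*(-2 - 2)))/(5 + (-4 + 2*(-2 - 2))))) = 77256/(((-7 - (-4 + 2*(-4))² - 6*(-4 + 2*(-4)))/(5 + (-4 + 2*(-4))))) = 77256/(((-7 - (-4 - 8)² - 6*(-4 - 8))/(5 + (-4 - 8)))) = 77256/(((-7 - 1*(-12)² - 6*(-12))/(5 - 12))) = 77256/(((-7 - 1*144 + 72)/(-7))) = 77256/((-(-7 - 144 + 72)/7)) = 77256/((-⅐*(-79))) = 77256/(79/7) = 77256*(7/79) = 540792/79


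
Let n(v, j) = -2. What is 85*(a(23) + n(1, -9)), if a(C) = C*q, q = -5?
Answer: -9945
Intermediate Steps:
a(C) = -5*C (a(C) = C*(-5) = -5*C)
85*(a(23) + n(1, -9)) = 85*(-5*23 - 2) = 85*(-115 - 2) = 85*(-117) = -9945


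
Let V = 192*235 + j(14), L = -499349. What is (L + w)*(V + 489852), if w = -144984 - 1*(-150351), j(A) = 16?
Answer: -264274442216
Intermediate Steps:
w = 5367 (w = -144984 + 150351 = 5367)
V = 45136 (V = 192*235 + 16 = 45120 + 16 = 45136)
(L + w)*(V + 489852) = (-499349 + 5367)*(45136 + 489852) = -493982*534988 = -264274442216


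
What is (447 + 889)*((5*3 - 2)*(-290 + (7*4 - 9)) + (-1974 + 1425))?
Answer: -5440192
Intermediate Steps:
(447 + 889)*((5*3 - 2)*(-290 + (7*4 - 9)) + (-1974 + 1425)) = 1336*((15 - 2)*(-290 + (28 - 9)) - 549) = 1336*(13*(-290 + 19) - 549) = 1336*(13*(-271) - 549) = 1336*(-3523 - 549) = 1336*(-4072) = -5440192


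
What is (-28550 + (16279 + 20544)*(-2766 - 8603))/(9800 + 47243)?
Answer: -59809891/8149 ≈ -7339.5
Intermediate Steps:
(-28550 + (16279 + 20544)*(-2766 - 8603))/(9800 + 47243) = (-28550 + 36823*(-11369))/57043 = (-28550 - 418640687)*(1/57043) = -418669237*1/57043 = -59809891/8149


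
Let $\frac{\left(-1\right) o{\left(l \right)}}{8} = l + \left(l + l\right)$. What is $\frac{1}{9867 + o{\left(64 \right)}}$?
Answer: $\frac{1}{8331} \approx 0.00012003$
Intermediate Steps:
$o{\left(l \right)} = - 24 l$ ($o{\left(l \right)} = - 8 \left(l + \left(l + l\right)\right) = - 8 \left(l + 2 l\right) = - 8 \cdot 3 l = - 24 l$)
$\frac{1}{9867 + o{\left(64 \right)}} = \frac{1}{9867 - 1536} = \frac{1}{8331}$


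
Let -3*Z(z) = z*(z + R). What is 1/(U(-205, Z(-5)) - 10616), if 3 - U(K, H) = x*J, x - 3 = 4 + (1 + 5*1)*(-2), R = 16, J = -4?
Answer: -1/10633 ≈ -9.4047e-5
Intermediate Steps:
Z(z) = -z*(16 + z)/3 (Z(z) = -z*(z + 16)/3 = -z*(16 + z)/3)
x = -5 (x = 3 + (4 + (1 + 5*1)*(-2)) = 3 + (4 + (1 + 5)*(-2)) = 3 + (4 + 6*(-2)) = 3 + (4 - 12) = 3 - 8 = -5)
U(K, H) = -17 (U(K, H) = 3 - (-5)*(-4) = 3 - 1*20 = 3 - 20 = -17)
1/(U(-205, Z(-5)) - 10616) = 1/(-17 - 10616) = 1/(-10633) = -1/10633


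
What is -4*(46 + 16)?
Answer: -248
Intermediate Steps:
-4*(46 + 16) = -4*62 = -248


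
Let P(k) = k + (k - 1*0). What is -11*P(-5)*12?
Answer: 1320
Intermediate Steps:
P(k) = 2*k (P(k) = k + (k + 0) = k + k = 2*k)
-11*P(-5)*12 = -22*(-5)*12 = -11*(-10)*12 = 110*12 = 1320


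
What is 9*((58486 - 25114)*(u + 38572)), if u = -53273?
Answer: -4415415948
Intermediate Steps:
9*((58486 - 25114)*(u + 38572)) = 9*((58486 - 25114)*(-53273 + 38572)) = 9*(33372*(-14701)) = 9*(-490601772) = -4415415948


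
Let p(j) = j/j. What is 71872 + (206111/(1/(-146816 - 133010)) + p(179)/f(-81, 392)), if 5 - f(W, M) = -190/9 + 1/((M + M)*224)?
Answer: -2380238865361140770/41269751 ≈ -5.7675e+10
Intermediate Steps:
p(j) = 1
f(W, M) = 235/9 - 1/(448*M) (f(W, M) = 5 - (-190/9 + 1/((M + M)*224)) = 5 - (-190*⅑ + (1/224)/(2*M)) = 5 - (-190/9 + (1/(2*M))*(1/224)) = 5 - (-190/9 + 1/(448*M)) = 5 + (190/9 - 1/(448*M)) = 235/9 - 1/(448*M))
71872 + (206111/(1/(-146816 - 133010)) + p(179)/f(-81, 392)) = 71872 + (206111/(1/(-146816 - 133010)) + 1/((1/4032)*(-9 + 105280*392)/392)) = 71872 + (206111/(1/(-279826)) + 1/((1/4032)*(1/392)*(-9 + 41269760))) = 71872 + (206111/(-1/279826) + 1/((1/4032)*(1/392)*41269751)) = 71872 + (206111*(-279826) + 1/(41269751/1580544)) = 71872 + (-57675216686 + 1*(1580544/41269751)) = 71872 + (-57675216686 + 1580544/41269751) = 71872 - 2380241831500684642/41269751 = -2380238865361140770/41269751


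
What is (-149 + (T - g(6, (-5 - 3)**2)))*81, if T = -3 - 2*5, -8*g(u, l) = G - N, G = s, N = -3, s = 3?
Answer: -52245/4 ≈ -13061.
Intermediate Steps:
G = 3
g(u, l) = -3/4 (g(u, l) = -(3 - 1*(-3))/8 = -(3 + 3)/8 = -1/8*6 = -3/4)
T = -13 (T = -3 - 10 = -13)
(-149 + (T - g(6, (-5 - 3)**2)))*81 = (-149 + (-13 - 1*(-3/4)))*81 = (-149 + (-13 + 3/4))*81 = (-149 - 49/4)*81 = -645/4*81 = -52245/4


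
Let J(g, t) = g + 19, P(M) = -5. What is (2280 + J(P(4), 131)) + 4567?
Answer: 6861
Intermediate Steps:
J(g, t) = 19 + g
(2280 + J(P(4), 131)) + 4567 = (2280 + (19 - 5)) + 4567 = (2280 + 14) + 4567 = 2294 + 4567 = 6861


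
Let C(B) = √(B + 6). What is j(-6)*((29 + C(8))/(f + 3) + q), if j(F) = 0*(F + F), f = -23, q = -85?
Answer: 0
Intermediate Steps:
j(F) = 0 (j(F) = 0*(2*F) = 0)
C(B) = √(6 + B)
j(-6)*((29 + C(8))/(f + 3) + q) = 0*((29 + √(6 + 8))/(-23 + 3) - 85) = 0*((29 + √14)/(-20) - 85) = 0*((29 + √14)*(-1/20) - 85) = 0*((-29/20 - √14/20) - 85) = 0*(-1729/20 - √14/20) = 0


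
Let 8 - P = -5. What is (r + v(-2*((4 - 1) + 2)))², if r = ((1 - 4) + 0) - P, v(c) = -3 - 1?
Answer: 400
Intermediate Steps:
P = 13 (P = 8 - 1*(-5) = 8 + 5 = 13)
v(c) = -4
r = -16 (r = ((1 - 4) + 0) - 1*13 = (-3 + 0) - 13 = -3 - 13 = -16)
(r + v(-2*((4 - 1) + 2)))² = (-16 - 4)² = (-20)² = 400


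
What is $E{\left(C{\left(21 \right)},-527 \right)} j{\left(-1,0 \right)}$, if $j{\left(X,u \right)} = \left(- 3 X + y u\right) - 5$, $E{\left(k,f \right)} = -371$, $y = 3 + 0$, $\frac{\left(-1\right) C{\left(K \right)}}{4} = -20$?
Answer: $742$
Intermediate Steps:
$C{\left(K \right)} = 80$ ($C{\left(K \right)} = \left(-4\right) \left(-20\right) = 80$)
$y = 3$
$j{\left(X,u \right)} = -5 - 3 X + 3 u$ ($j{\left(X,u \right)} = \left(- 3 X + 3 u\right) - 5 = -5 - 3 X + 3 u$)
$E{\left(C{\left(21 \right)},-527 \right)} j{\left(-1,0 \right)} = - 371 \left(-5 - -3 + 3 \cdot 0\right) = - 371 \left(-5 + 3 + 0\right) = \left(-371\right) \left(-2\right) = 742$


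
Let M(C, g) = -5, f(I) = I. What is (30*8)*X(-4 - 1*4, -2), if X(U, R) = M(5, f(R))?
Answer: -1200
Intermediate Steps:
X(U, R) = -5
(30*8)*X(-4 - 1*4, -2) = (30*8)*(-5) = 240*(-5) = -1200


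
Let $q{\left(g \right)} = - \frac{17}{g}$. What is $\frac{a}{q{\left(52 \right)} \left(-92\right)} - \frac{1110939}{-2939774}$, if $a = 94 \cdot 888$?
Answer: $\frac{3190488976413}{1149451634} \approx 2775.7$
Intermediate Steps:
$a = 83472$
$\frac{a}{q{\left(52 \right)} \left(-92\right)} - \frac{1110939}{-2939774} = \frac{83472}{- \frac{17}{52} \left(-92\right)} - \frac{1110939}{-2939774} = \frac{83472}{\left(-17\right) \frac{1}{52} \left(-92\right)} - - \frac{1110939}{2939774} = \frac{83472}{\left(- \frac{17}{52}\right) \left(-92\right)} + \frac{1110939}{2939774} = \frac{83472}{\frac{391}{13}} + \frac{1110939}{2939774} = 83472 \cdot \frac{13}{391} + \frac{1110939}{2939774} = \frac{1085136}{391} + \frac{1110939}{2939774} = \frac{3190488976413}{1149451634}$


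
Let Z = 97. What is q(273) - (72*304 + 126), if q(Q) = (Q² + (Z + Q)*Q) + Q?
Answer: 153798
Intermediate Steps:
q(Q) = Q + Q² + Q*(97 + Q) (q(Q) = (Q² + (97 + Q)*Q) + Q = (Q² + Q*(97 + Q)) + Q = Q + Q² + Q*(97 + Q))
q(273) - (72*304 + 126) = 2*273*(49 + 273) - (72*304 + 126) = 2*273*322 - (21888 + 126) = 175812 - 1*22014 = 175812 - 22014 = 153798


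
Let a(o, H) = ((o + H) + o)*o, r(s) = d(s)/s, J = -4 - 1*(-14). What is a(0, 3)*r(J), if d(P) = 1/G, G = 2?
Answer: 0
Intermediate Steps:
J = 10 (J = -4 + 14 = 10)
d(P) = ½ (d(P) = 1/2 = ½)
r(s) = 1/(2*s)
a(o, H) = o*(H + 2*o) (a(o, H) = ((H + o) + o)*o = (H + 2*o)*o = o*(H + 2*o))
a(0, 3)*r(J) = (0*(3 + 2*0))*((½)/10) = (0*(3 + 0))*((½)*(⅒)) = (0*3)*(1/20) = 0*(1/20) = 0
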